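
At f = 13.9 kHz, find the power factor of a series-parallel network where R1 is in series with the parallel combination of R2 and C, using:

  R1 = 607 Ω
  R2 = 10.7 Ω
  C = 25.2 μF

Step 1 — Angular frequency: ω = 2π·f = 2π·1.39e+04 = 8.734e+04 rad/s.
Step 2 — Component impedances:
  R1: Z = R = 607 Ω
  R2: Z = R = 10.7 Ω
  C: Z = 1/(jωC) = -j/(ω·C) = 0 - j0.4544 Ω
Step 3 — Parallel branch: R2 || C = 1/(1/R2 + 1/C) = 0.01926 - j0.4535 Ω.
Step 4 — Series with R1: Z_total = R1 + (R2 || C) = 607 - j0.4535 Ω = 607∠-0.0° Ω.
Step 5 — Power factor: PF = cos(φ) = Re(Z)/|Z| = 607/607 = 1.
Step 6 — Type: Im(Z) = -0.4535 ⇒ leading (phase φ = -0.0°).

PF = 1 (leading, φ = -0.0°)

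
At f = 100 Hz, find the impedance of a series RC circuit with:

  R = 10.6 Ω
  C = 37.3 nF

Step 1 — Angular frequency: ω = 2π·f = 2π·100 = 628.3 rad/s.
Step 2 — Component impedances:
  R: Z = R = 10.6 Ω
  C: Z = 1/(jωC) = -j/(ω·C) = 0 - j4.267e+04 Ω
Step 3 — Series combination: Z_total = R + C = 10.6 - j4.267e+04 Ω = 4.267e+04∠-90.0° Ω.

Z = 10.6 - j4.267e+04 Ω = 4.267e+04∠-90.0° Ω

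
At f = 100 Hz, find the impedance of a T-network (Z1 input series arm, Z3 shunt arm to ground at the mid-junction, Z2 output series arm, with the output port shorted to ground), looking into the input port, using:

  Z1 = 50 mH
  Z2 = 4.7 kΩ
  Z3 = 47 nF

Step 1 — Angular frequency: ω = 2π·f = 2π·100 = 628.3 rad/s.
Step 2 — Component impedances:
  Z1: Z = jωL = j·628.3·0.05 = 0 + j31.42 Ω
  Z2: Z = R = 4700 Ω
  Z3: Z = 1/(jωC) = -j/(ω·C) = 0 - j3.386e+04 Ω
Step 3 — With the output port shorted to ground, the output series arm Z2 runs from the junction to ground; the shunt arm Z3 also runs from the junction to ground. They appear in parallel: Z3 || Z2 = 4611 - j640 Ω.
Step 4 — Series with input arm Z1: Z_in = Z1 + (Z3 || Z2) = 4611 - j608.6 Ω = 4651∠-7.5° Ω.

Z = 4611 - j608.6 Ω = 4651∠-7.5° Ω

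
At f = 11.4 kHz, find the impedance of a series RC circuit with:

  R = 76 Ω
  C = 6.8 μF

Step 1 — Angular frequency: ω = 2π·f = 2π·1.14e+04 = 7.163e+04 rad/s.
Step 2 — Component impedances:
  R: Z = R = 76 Ω
  C: Z = 1/(jωC) = -j/(ω·C) = 0 - j2.053 Ω
Step 3 — Series combination: Z_total = R + C = 76 - j2.053 Ω = 76.03∠-1.5° Ω.

Z = 76 - j2.053 Ω = 76.03∠-1.5° Ω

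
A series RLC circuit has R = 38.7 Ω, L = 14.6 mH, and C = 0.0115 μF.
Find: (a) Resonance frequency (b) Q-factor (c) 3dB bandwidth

Step 1 — Resonance condition Im(Z)=0 gives ω₀ = 1/√(LC).
Step 2 — ω₀ = 1/√(0.0146·1.15e-08) = 7.717e+04 rad/s.
Step 3 — f₀ = ω₀/(2π) = 1.228e+04 Hz.
Step 4 — Series Q: Q = ω₀L/R = 7.717e+04·0.0146/38.7 = 29.11.
Step 5 — 3dB bandwidth: Δω = ω₀/Q = 2651 rad/s; BW = Δω/(2π) = 421.9 Hz.

(a) f₀ = 1.228e+04 Hz  (b) Q = 29.11  (c) BW = 421.9 Hz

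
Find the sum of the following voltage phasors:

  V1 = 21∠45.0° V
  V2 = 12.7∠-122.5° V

Step 1 — Convert each phasor to rectangular form:
  V1 = 21·(cos(45.0°) + j·sin(45.0°)) = 14.85 + j14.85 V
  V2 = 12.7·(cos(-122.5°) + j·sin(-122.5°)) = -6.824 - j10.71 V
Step 2 — Sum components: V_total = 8.026 + j4.138 V.
Step 3 — Convert to polar: |V_total| = 9.03 V, ∠V_total = 27.3°.

V_total = 9.03∠27.3° V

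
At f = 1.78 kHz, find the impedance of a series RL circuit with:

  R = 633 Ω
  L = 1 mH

Step 1 — Angular frequency: ω = 2π·f = 2π·1780 = 1.118e+04 rad/s.
Step 2 — Component impedances:
  R: Z = R = 633 Ω
  L: Z = jωL = j·1.118e+04·0.001 = 0 + j11.18 Ω
Step 3 — Series combination: Z_total = R + L = 633 + j11.18 Ω = 633.1∠1.0° Ω.

Z = 633 + j11.18 Ω = 633.1∠1.0° Ω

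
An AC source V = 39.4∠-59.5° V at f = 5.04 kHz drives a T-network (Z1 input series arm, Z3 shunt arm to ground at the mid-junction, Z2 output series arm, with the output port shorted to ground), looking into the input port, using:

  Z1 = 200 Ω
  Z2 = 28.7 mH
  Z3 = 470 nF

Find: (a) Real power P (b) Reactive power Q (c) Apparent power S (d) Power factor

Step 1 — Angular frequency: ω = 2π·f = 2π·5040 = 3.167e+04 rad/s.
Step 2 — Component impedances:
  Z1: Z = R = 200 Ω
  Z2: Z = jωL = j·3.167e+04·0.0287 = 0 + j908.9 Ω
  Z3: Z = 1/(jωC) = -j/(ω·C) = 0 - j67.19 Ω
Step 3 — With the output port shorted to ground, the output series arm Z2 runs from the junction to ground; the shunt arm Z3 also runs from the junction to ground. They appear in parallel: Z3 || Z2 = 0 - j72.55 Ω.
Step 4 — Series with input arm Z1: Z_in = Z1 + (Z3 || Z2) = 200 - j72.55 Ω = 212.8∠-19.9° Ω.
Step 5 — Source phasor: V = 39.4∠-59.5° V = 20 - j33.95 V.
Step 6 — Current: I = V / Z = 0.1428 - j0.1179 A = 0.1852∠-39.6° A.
Step 7 — Complex power: S = V·I* = 6.859 - j2.488 VA.
Step 8 — Real power: P = Re(S) = 6.859 W.
Step 9 — Reactive power: Q = Im(S) = -2.488 VAR.
Step 10 — Apparent power: |S| = 7.297 VA.
Step 11 — Power factor: PF = P/|S| = 0.9401 (leading).

(a) P = 6.859 W  (b) Q = -2.488 VAR  (c) S = 7.297 VA  (d) PF = 0.9401 (leading)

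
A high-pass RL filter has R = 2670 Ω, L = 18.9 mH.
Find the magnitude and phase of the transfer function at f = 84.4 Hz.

Step 1 — Angular frequency: ω = 2π·84.4 = 530.3 rad/s.
Step 2 — Transfer function: H(jω) = jωL/(R + jωL).
Step 3 — Numerator jωL = j·10.02; denominator R + jωL = 2670 + j10.02.
Step 4 — H = 1.409e-05 + j0.003754.
Step 5 — Magnitude: |H| = 0.003754 (-48.5 dB); phase: φ = 89.8°.

|H| = 0.003754 (-48.5 dB), φ = 89.8°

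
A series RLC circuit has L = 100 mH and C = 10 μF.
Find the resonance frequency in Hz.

Step 1 — Resonance condition Im(Z)=0 gives ω₀ = 1/√(LC).
Step 2 — ω₀ = 1/√(0.1·1e-05) = 1000 rad/s.
Step 3 — f₀ = ω₀/(2π) = 159.2 Hz.

f₀ = 159.2 Hz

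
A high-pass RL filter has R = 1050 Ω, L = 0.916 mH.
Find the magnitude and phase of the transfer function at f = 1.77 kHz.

Step 1 — Angular frequency: ω = 2π·1770 = 1.112e+04 rad/s.
Step 2 — Transfer function: H(jω) = jωL/(R + jωL).
Step 3 — Numerator jωL = j·10.19; denominator R + jωL = 1050 + j10.19.
Step 4 — H = 9.412e-05 + j0.009701.
Step 5 — Magnitude: |H| = 0.009701 (-40.3 dB); phase: φ = 89.4°.

|H| = 0.009701 (-40.3 dB), φ = 89.4°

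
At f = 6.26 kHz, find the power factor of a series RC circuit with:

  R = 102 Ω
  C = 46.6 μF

Step 1 — Angular frequency: ω = 2π·f = 2π·6260 = 3.933e+04 rad/s.
Step 2 — Component impedances:
  R: Z = R = 102 Ω
  C: Z = 1/(jωC) = -j/(ω·C) = 0 - j0.5456 Ω
Step 3 — Series combination: Z_total = R + C = 102 - j0.5456 Ω = 102∠-0.3° Ω.
Step 4 — Power factor: PF = cos(φ) = Re(Z)/|Z| = 102/102 = 1.
Step 5 — Type: Im(Z) = -0.5456 ⇒ leading (phase φ = -0.3°).

PF = 1 (leading, φ = -0.3°)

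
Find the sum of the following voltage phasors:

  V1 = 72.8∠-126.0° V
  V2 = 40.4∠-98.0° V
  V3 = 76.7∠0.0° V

Step 1 — Convert each phasor to rectangular form:
  V1 = 72.8·(cos(-126.0°) + j·sin(-126.0°)) = -42.79 - j58.9 V
  V2 = 40.4·(cos(-98.0°) + j·sin(-98.0°)) = -5.623 - j40.01 V
  V3 = 76.7·(cos(0.0°) + j·sin(0.0°)) = 76.7 V
Step 2 — Sum components: V_total = 28.29 - j98.9 V.
Step 3 — Convert to polar: |V_total| = 102.9 V, ∠V_total = -74.0°.

V_total = 102.9∠-74.0° V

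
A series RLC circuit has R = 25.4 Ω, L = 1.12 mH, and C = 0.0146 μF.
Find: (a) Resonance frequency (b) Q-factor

Step 1 — Resonance condition Im(Z)=0 gives ω₀ = 1/√(LC).
Step 2 — ω₀ = 1/√(0.00112·1.46e-08) = 2.473e+05 rad/s.
Step 3 — f₀ = ω₀/(2π) = 3.936e+04 Hz.
Step 4 — Series Q: Q = ω₀L/R = 2.473e+05·0.00112/25.4 = 10.9.

(a) f₀ = 3.936e+04 Hz  (b) Q = 10.9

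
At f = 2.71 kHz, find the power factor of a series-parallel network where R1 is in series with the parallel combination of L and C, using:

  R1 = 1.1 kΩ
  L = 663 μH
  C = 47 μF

Step 1 — Angular frequency: ω = 2π·f = 2π·2710 = 1.703e+04 rad/s.
Step 2 — Component impedances:
  R1: Z = R = 1100 Ω
  L: Z = jωL = j·1.703e+04·0.000663 = 0 + j11.29 Ω
  C: Z = 1/(jωC) = -j/(ω·C) = 0 - j1.25 Ω
Step 3 — Parallel branch: L || C = 1/(1/L + 1/C) = 0 - j1.405 Ω.
Step 4 — Series with R1: Z_total = R1 + (L || C) = 1100 - j1.405 Ω = 1100∠-0.1° Ω.
Step 5 — Power factor: PF = cos(φ) = Re(Z)/|Z| = 1100/1100 = 1.
Step 6 — Type: Im(Z) = -1.405 ⇒ leading (phase φ = -0.1°).

PF = 1 (leading, φ = -0.1°)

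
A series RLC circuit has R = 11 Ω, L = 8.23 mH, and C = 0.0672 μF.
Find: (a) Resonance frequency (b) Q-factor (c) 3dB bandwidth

Step 1 — Resonance condition Im(Z)=0 gives ω₀ = 1/√(LC).
Step 2 — ω₀ = 1/√(0.00823·6.72e-08) = 4.252e+04 rad/s.
Step 3 — f₀ = ω₀/(2π) = 6768 Hz.
Step 4 — Series Q: Q = ω₀L/R = 4.252e+04·0.00823/11 = 31.81.
Step 5 — 3dB bandwidth: Δω = ω₀/Q = 1337 rad/s; BW = Δω/(2π) = 212.7 Hz.

(a) f₀ = 6768 Hz  (b) Q = 31.81  (c) BW = 212.7 Hz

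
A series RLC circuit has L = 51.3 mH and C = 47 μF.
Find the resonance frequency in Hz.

Step 1 — Resonance condition Im(Z)=0 gives ω₀ = 1/√(LC).
Step 2 — ω₀ = 1/√(0.0513·4.7e-05) = 644 rad/s.
Step 3 — f₀ = ω₀/(2π) = 102.5 Hz.

f₀ = 102.5 Hz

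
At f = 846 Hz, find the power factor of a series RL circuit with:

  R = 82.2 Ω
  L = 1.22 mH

Step 1 — Angular frequency: ω = 2π·f = 2π·846 = 5316 rad/s.
Step 2 — Component impedances:
  R: Z = R = 82.2 Ω
  L: Z = jωL = j·5316·0.00122 = 0 + j6.485 Ω
Step 3 — Series combination: Z_total = R + L = 82.2 + j6.485 Ω = 82.46∠4.5° Ω.
Step 4 — Power factor: PF = cos(φ) = Re(Z)/|Z| = 82.2/82.455 = 0.9969.
Step 5 — Type: Im(Z) = 6.485 ⇒ lagging (phase φ = 4.5°).

PF = 0.9969 (lagging, φ = 4.5°)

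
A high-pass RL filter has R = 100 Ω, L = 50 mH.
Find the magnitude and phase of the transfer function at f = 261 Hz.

Step 1 — Angular frequency: ω = 2π·261 = 1640 rad/s.
Step 2 — Transfer function: H(jω) = jωL/(R + jωL).
Step 3 — Numerator jωL = j·82; denominator R + jωL = 100 + j82.
Step 4 — H = 0.402 + j0.4903.
Step 5 — Magnitude: |H| = 0.6341 (-4.0 dB); phase: φ = 50.6°.

|H| = 0.6341 (-4.0 dB), φ = 50.6°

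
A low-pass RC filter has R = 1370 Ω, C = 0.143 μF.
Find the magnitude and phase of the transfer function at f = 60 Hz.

Step 1 — Angular frequency: ω = 2π·60 = 377 rad/s.
Step 2 — Transfer function: H(jω) = 1/(1 + jωRC).
Step 3 — Denominator: 1 + jωRC = 1 + j·377·1370·1.43e-07 = 1 + j0.07386.
Step 4 — H = 0.9946 - j0.07346.
Step 5 — Magnitude: |H| = 0.9973 (-0.0 dB); phase: φ = -4.2°.

|H| = 0.9973 (-0.0 dB), φ = -4.2°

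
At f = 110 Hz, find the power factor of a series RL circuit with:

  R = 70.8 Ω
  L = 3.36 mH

Step 1 — Angular frequency: ω = 2π·f = 2π·110 = 691.2 rad/s.
Step 2 — Component impedances:
  R: Z = R = 70.8 Ω
  L: Z = jωL = j·691.2·0.00336 = 0 + j2.322 Ω
Step 3 — Series combination: Z_total = R + L = 70.8 + j2.322 Ω = 70.84∠1.9° Ω.
Step 4 — Power factor: PF = cos(φ) = Re(Z)/|Z| = 70.8/70.838 = 0.9995.
Step 5 — Type: Im(Z) = 2.322 ⇒ lagging (phase φ = 1.9°).

PF = 0.9995 (lagging, φ = 1.9°)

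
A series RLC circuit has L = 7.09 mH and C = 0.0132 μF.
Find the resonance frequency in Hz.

Step 1 — Resonance condition Im(Z)=0 gives ω₀ = 1/√(LC).
Step 2 — ω₀ = 1/√(0.00709·1.32e-08) = 1.034e+05 rad/s.
Step 3 — f₀ = ω₀/(2π) = 1.645e+04 Hz.

f₀ = 1.645e+04 Hz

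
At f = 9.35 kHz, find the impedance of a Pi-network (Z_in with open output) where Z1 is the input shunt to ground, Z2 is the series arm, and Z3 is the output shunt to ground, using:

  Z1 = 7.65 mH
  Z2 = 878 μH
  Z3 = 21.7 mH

Step 1 — Angular frequency: ω = 2π·f = 2π·9350 = 5.875e+04 rad/s.
Step 2 — Component impedances:
  Z1: Z = jωL = j·5.875e+04·0.00765 = 0 + j449.4 Ω
  Z2: Z = jωL = j·5.875e+04·0.000878 = 0 + j51.58 Ω
  Z3: Z = jωL = j·5.875e+04·0.0217 = 0 + j1275 Ω
Step 3 — With open output, the series arm Z2 and the output shunt Z3 appear in series to ground: Z2 + Z3 = 0 + j1326 Ω.
Step 4 — Parallel with input shunt Z1: Z_in = Z1 || (Z2 + Z3) = 0 + j335.7 Ω = 335.7∠90.0° Ω.

Z = 0 + j335.7 Ω = 335.7∠90.0° Ω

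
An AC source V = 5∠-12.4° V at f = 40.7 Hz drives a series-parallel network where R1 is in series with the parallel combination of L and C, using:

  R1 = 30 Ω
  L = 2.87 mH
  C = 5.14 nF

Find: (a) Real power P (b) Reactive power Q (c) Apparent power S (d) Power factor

Step 1 — Angular frequency: ω = 2π·f = 2π·40.7 = 255.7 rad/s.
Step 2 — Component impedances:
  R1: Z = R = 30 Ω
  L: Z = jωL = j·255.7·0.00287 = 0 + j0.7339 Ω
  C: Z = 1/(jωC) = -j/(ω·C) = 0 - j7.608e+05 Ω
Step 3 — Parallel branch: L || C = 1/(1/L + 1/C) = 0 + j0.7339 Ω.
Step 4 — Series with R1: Z_total = R1 + (L || C) = 30 + j0.7339 Ω = 30.01∠1.4° Ω.
Step 5 — Source phasor: V = 5∠-12.4° V = 4.883 - j1.074 V.
Step 6 — Current: I = V / Z = 0.1618 - j0.03975 A = 0.1666∠-13.8° A.
Step 7 — Complex power: S = V·I* = 0.8328 + j0.02037 VA.
Step 8 — Real power: P = Re(S) = 0.8328 W.
Step 9 — Reactive power: Q = Im(S) = 0.02037 VAR.
Step 10 — Apparent power: |S| = 0.8331 VA.
Step 11 — Power factor: PF = P/|S| = 0.9997 (lagging).

(a) P = 0.8328 W  (b) Q = 0.02037 VAR  (c) S = 0.8331 VA  (d) PF = 0.9997 (lagging)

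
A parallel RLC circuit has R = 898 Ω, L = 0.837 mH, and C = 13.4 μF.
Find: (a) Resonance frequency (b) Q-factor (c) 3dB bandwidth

Step 1 — Resonance: ω₀ = 1/√(LC) = 1/√(0.000837·1.34e-05) = 9442 rad/s.
Step 2 — f₀ = ω₀/(2π) = 1503 Hz.
Step 3 — Parallel Q: Q = R/(ω₀L) = 898/(9442·0.000837) = 113.6.
Step 4 — Bandwidth: Δω = ω₀/Q = 83.1 rad/s; BW = Δω/(2π) = 13.23 Hz.

(a) f₀ = 1503 Hz  (b) Q = 113.6  (c) BW = 13.23 Hz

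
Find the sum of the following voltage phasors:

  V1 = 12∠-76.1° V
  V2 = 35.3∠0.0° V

Step 1 — Convert each phasor to rectangular form:
  V1 = 12·(cos(-76.1°) + j·sin(-76.1°)) = 2.883 - j11.65 V
  V2 = 35.3·(cos(0.0°) + j·sin(0.0°)) = 35.3 V
Step 2 — Sum components: V_total = 38.18 - j11.65 V.
Step 3 — Convert to polar: |V_total| = 39.92 V, ∠V_total = -17.0°.

V_total = 39.92∠-17.0° V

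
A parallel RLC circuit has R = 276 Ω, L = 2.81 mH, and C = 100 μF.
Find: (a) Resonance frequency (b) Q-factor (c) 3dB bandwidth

Step 1 — Resonance: ω₀ = 1/√(LC) = 1/√(0.00281·0.0001) = 1886 rad/s.
Step 2 — f₀ = ω₀/(2π) = 300.2 Hz.
Step 3 — Parallel Q: Q = R/(ω₀L) = 276/(1886·0.00281) = 52.07.
Step 4 — Bandwidth: Δω = ω₀/Q = 36.23 rad/s; BW = Δω/(2π) = 5.766 Hz.

(a) f₀ = 300.2 Hz  (b) Q = 52.07  (c) BW = 5.766 Hz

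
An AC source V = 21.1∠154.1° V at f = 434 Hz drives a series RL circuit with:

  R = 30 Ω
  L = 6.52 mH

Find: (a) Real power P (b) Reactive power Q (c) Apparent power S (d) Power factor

Step 1 — Angular frequency: ω = 2π·f = 2π·434 = 2727 rad/s.
Step 2 — Component impedances:
  R: Z = R = 30 Ω
  L: Z = jωL = j·2727·0.00652 = 0 + j17.78 Ω
Step 3 — Series combination: Z_total = R + L = 30 + j17.78 Ω = 34.87∠30.7° Ω.
Step 4 — Source phasor: V = 21.1∠154.1° V = -18.98 + j9.217 V.
Step 5 — Current: I = V / Z = -0.3335 + j0.5049 A = 0.6051∠123.4° A.
Step 6 — Complex power: S = V·I* = 10.98 + j6.509 VA.
Step 7 — Real power: P = Re(S) = 10.98 W.
Step 8 — Reactive power: Q = Im(S) = 6.509 VAR.
Step 9 — Apparent power: |S| = 12.77 VA.
Step 10 — Power factor: PF = P/|S| = 0.8603 (lagging).

(a) P = 10.98 W  (b) Q = 6.509 VAR  (c) S = 12.77 VA  (d) PF = 0.8603 (lagging)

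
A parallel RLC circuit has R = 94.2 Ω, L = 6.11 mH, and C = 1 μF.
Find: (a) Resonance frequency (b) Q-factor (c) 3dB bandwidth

Step 1 — Resonance: ω₀ = 1/√(LC) = 1/√(0.00611·1e-06) = 1.279e+04 rad/s.
Step 2 — f₀ = ω₀/(2π) = 2036 Hz.
Step 3 — Parallel Q: Q = R/(ω₀L) = 94.2/(1.279e+04·0.00611) = 1.205.
Step 4 — Bandwidth: Δω = ω₀/Q = 1.062e+04 rad/s; BW = Δω/(2π) = 1690 Hz.

(a) f₀ = 2036 Hz  (b) Q = 1.205  (c) BW = 1690 Hz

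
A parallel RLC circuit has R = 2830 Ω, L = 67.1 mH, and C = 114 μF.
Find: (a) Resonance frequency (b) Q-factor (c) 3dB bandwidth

Step 1 — Resonance: ω₀ = 1/√(LC) = 1/√(0.0671·0.000114) = 361.6 rad/s.
Step 2 — f₀ = ω₀/(2π) = 57.54 Hz.
Step 3 — Parallel Q: Q = R/(ω₀L) = 2830/(361.6·0.0671) = 116.6.
Step 4 — Bandwidth: Δω = ω₀/Q = 3.1 rad/s; BW = Δω/(2π) = 0.4933 Hz.

(a) f₀ = 57.54 Hz  (b) Q = 116.6  (c) BW = 0.4933 Hz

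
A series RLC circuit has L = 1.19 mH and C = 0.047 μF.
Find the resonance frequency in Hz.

Step 1 — Resonance condition Im(Z)=0 gives ω₀ = 1/√(LC).
Step 2 — ω₀ = 1/√(0.00119·4.7e-08) = 1.337e+05 rad/s.
Step 3 — f₀ = ω₀/(2π) = 2.128e+04 Hz.

f₀ = 2.128e+04 Hz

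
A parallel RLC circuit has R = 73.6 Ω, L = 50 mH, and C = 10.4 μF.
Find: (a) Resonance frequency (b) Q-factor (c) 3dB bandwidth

Step 1 — Resonance: ω₀ = 1/√(LC) = 1/√(0.05·1.04e-05) = 1387 rad/s.
Step 2 — f₀ = ω₀/(2π) = 220.7 Hz.
Step 3 — Parallel Q: Q = R/(ω₀L) = 73.6/(1387·0.05) = 1.061.
Step 4 — Bandwidth: Δω = ω₀/Q = 1306 rad/s; BW = Δω/(2π) = 207.9 Hz.

(a) f₀ = 220.7 Hz  (b) Q = 1.061  (c) BW = 207.9 Hz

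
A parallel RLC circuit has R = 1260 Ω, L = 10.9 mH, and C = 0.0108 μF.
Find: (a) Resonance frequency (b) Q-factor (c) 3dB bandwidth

Step 1 — Resonance: ω₀ = 1/√(LC) = 1/√(0.0109·1.08e-08) = 9.217e+04 rad/s.
Step 2 — f₀ = ω₀/(2π) = 1.467e+04 Hz.
Step 3 — Parallel Q: Q = R/(ω₀L) = 1260/(9.217e+04·0.0109) = 1.254.
Step 4 — Bandwidth: Δω = ω₀/Q = 7.349e+04 rad/s; BW = Δω/(2π) = 1.17e+04 Hz.

(a) f₀ = 1.467e+04 Hz  (b) Q = 1.254  (c) BW = 1.17e+04 Hz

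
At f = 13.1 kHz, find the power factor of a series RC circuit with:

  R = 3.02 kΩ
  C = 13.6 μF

Step 1 — Angular frequency: ω = 2π·f = 2π·1.31e+04 = 8.231e+04 rad/s.
Step 2 — Component impedances:
  R: Z = R = 3020 Ω
  C: Z = 1/(jωC) = -j/(ω·C) = 0 - j0.8933 Ω
Step 3 — Series combination: Z_total = R + C = 3020 - j0.8933 Ω = 3020∠-0.0° Ω.
Step 4 — Power factor: PF = cos(φ) = Re(Z)/|Z| = 3020/3020 = 1.
Step 5 — Type: Im(Z) = -0.8933 ⇒ leading (phase φ = -0.0°).

PF = 1 (leading, φ = -0.0°)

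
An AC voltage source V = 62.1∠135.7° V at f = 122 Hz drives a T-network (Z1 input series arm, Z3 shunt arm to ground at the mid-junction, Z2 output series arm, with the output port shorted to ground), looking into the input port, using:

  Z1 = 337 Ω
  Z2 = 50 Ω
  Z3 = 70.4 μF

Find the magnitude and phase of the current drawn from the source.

Step 1 — Angular frequency: ω = 2π·f = 2π·122 = 766.5 rad/s.
Step 2 — Component impedances:
  Z1: Z = R = 337 Ω
  Z2: Z = R = 50 Ω
  Z3: Z = 1/(jωC) = -j/(ω·C) = 0 - j18.53 Ω
Step 3 — With the output port shorted to ground, the output series arm Z2 runs from the junction to ground; the shunt arm Z3 also runs from the junction to ground. They appear in parallel: Z3 || Z2 = 6.038 - j16.29 Ω.
Step 4 — Series with input arm Z1: Z_in = Z1 + (Z3 || Z2) = 343 - j16.29 Ω = 343.4∠-2.7° Ω.
Step 5 — Source phasor: V = 62.1∠135.7° V = -44.44 + j43.37 V.
Step 6 — Ohm's law: I = V / Z_total = (-44.44 + j43.37) / (343 - j16.29) = -0.1353 + j0.12 A.
Step 7 — Convert to polar: |I| = 0.1808 A, ∠I = 138.4°.

I = 0.1808∠138.4° A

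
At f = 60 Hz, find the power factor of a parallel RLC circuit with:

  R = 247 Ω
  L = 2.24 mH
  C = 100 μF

Step 1 — Angular frequency: ω = 2π·f = 2π·60 = 377 rad/s.
Step 2 — Component impedances:
  R: Z = R = 247 Ω
  L: Z = jωL = j·377·0.00224 = 0 + j0.8445 Ω
  C: Z = 1/(jωC) = -j/(ω·C) = 0 - j26.53 Ω
Step 3 — Parallel combination: 1/Z_total = 1/R + 1/L + 1/C; Z_total = 0.00308 + j0.8722 Ω = 0.8722∠89.8° Ω.
Step 4 — Power factor: PF = cos(φ) = Re(Z)/|Z| = 0.00308/0.8722 = 0.003531.
Step 5 — Type: Im(Z) = 0.8722 ⇒ lagging (phase φ = 89.8°).

PF = 0.003531 (lagging, φ = 89.8°)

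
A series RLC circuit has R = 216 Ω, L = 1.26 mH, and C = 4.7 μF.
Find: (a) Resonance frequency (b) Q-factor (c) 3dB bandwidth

Step 1 — Resonance: ω₀ = 1/√(LC) = 1/√(0.00126·4.7e-06) = 1.299e+04 rad/s.
Step 2 — f₀ = ω₀/(2π) = 2068 Hz.
Step 3 — Series Q: Q = ω₀L/R = 1.299e+04·0.00126/216 = 0.0758.
Step 4 — Bandwidth: Δω = ω₀/Q = 1.714e+05 rad/s; BW = Δω/(2π) = 2.728e+04 Hz.

(a) f₀ = 2068 Hz  (b) Q = 0.0758  (c) BW = 2.728e+04 Hz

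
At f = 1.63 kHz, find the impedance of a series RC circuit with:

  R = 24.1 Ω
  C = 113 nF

Step 1 — Angular frequency: ω = 2π·f = 2π·1630 = 1.024e+04 rad/s.
Step 2 — Component impedances:
  R: Z = R = 24.1 Ω
  C: Z = 1/(jωC) = -j/(ω·C) = 0 - j864.1 Ω
Step 3 — Series combination: Z_total = R + C = 24.1 - j864.1 Ω = 864.4∠-88.4° Ω.

Z = 24.1 - j864.1 Ω = 864.4∠-88.4° Ω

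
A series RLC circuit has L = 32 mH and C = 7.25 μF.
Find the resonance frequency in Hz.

Step 1 — Resonance condition Im(Z)=0 gives ω₀ = 1/√(LC).
Step 2 — ω₀ = 1/√(0.032·7.25e-06) = 2076 rad/s.
Step 3 — f₀ = ω₀/(2π) = 330.4 Hz.

f₀ = 330.4 Hz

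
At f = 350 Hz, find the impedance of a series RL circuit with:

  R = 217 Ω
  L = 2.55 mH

Step 1 — Angular frequency: ω = 2π·f = 2π·350 = 2199 rad/s.
Step 2 — Component impedances:
  R: Z = R = 217 Ω
  L: Z = jωL = j·2199·0.00255 = 0 + j5.608 Ω
Step 3 — Series combination: Z_total = R + L = 217 + j5.608 Ω = 217.1∠1.5° Ω.

Z = 217 + j5.608 Ω = 217.1∠1.5° Ω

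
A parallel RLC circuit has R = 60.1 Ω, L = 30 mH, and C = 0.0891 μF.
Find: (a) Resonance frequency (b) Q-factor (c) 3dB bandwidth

Step 1 — Resonance: ω₀ = 1/√(LC) = 1/√(0.03·8.91e-08) = 1.934e+04 rad/s.
Step 2 — f₀ = ω₀/(2π) = 3078 Hz.
Step 3 — Parallel Q: Q = R/(ω₀L) = 60.1/(1.934e+04·0.03) = 0.1036.
Step 4 — Bandwidth: Δω = ω₀/Q = 1.867e+05 rad/s; BW = Δω/(2π) = 2.972e+04 Hz.

(a) f₀ = 3078 Hz  (b) Q = 0.1036  (c) BW = 2.972e+04 Hz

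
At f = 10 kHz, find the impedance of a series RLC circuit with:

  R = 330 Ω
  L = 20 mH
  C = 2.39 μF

Step 1 — Angular frequency: ω = 2π·f = 2π·1e+04 = 6.283e+04 rad/s.
Step 2 — Component impedances:
  R: Z = R = 330 Ω
  L: Z = jωL = j·6.283e+04·0.02 = 0 + j1257 Ω
  C: Z = 1/(jωC) = -j/(ω·C) = 0 - j6.659 Ω
Step 3 — Series combination: Z_total = R + L + C = 330 + j1250 Ω = 1293∠75.2° Ω.

Z = 330 + j1250 Ω = 1293∠75.2° Ω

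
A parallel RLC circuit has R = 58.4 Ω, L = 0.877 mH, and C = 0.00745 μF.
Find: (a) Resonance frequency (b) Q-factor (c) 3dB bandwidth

Step 1 — Resonance: ω₀ = 1/√(LC) = 1/√(0.000877·7.45e-09) = 3.912e+05 rad/s.
Step 2 — f₀ = ω₀/(2π) = 6.226e+04 Hz.
Step 3 — Parallel Q: Q = R/(ω₀L) = 58.4/(3.912e+05·0.000877) = 0.1702.
Step 4 — Bandwidth: Δω = ω₀/Q = 2.298e+06 rad/s; BW = Δω/(2π) = 3.658e+05 Hz.

(a) f₀ = 6.226e+04 Hz  (b) Q = 0.1702  (c) BW = 3.658e+05 Hz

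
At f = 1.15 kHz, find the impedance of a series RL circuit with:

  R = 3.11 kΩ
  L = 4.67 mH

Step 1 — Angular frequency: ω = 2π·f = 2π·1150 = 7226 rad/s.
Step 2 — Component impedances:
  R: Z = R = 3110 Ω
  L: Z = jωL = j·7226·0.00467 = 0 + j33.74 Ω
Step 3 — Series combination: Z_total = R + L = 3110 + j33.74 Ω = 3110∠0.6° Ω.

Z = 3110 + j33.74 Ω = 3110∠0.6° Ω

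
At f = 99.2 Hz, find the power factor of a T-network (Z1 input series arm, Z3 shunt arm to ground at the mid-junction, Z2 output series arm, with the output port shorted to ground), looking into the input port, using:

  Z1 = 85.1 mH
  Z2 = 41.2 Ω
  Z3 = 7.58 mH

Step 1 — Angular frequency: ω = 2π·f = 2π·99.2 = 623.3 rad/s.
Step 2 — Component impedances:
  Z1: Z = jωL = j·623.3·0.0851 = 0 + j53.04 Ω
  Z2: Z = R = 41.2 Ω
  Z3: Z = jωL = j·623.3·0.00758 = 0 + j4.725 Ω
Step 3 — With the output port shorted to ground, the output series arm Z2 runs from the junction to ground; the shunt arm Z3 also runs from the junction to ground. They appear in parallel: Z3 || Z2 = 0.5347 + j4.663 Ω.
Step 4 — Series with input arm Z1: Z_in = Z1 + (Z3 || Z2) = 0.5347 + j57.71 Ω = 57.71∠89.5° Ω.
Step 5 — Power factor: PF = cos(φ) = Re(Z)/|Z| = 0.53475/57.708 = 0.009266.
Step 6 — Type: Im(Z) = 57.71 ⇒ lagging (phase φ = 89.5°).

PF = 0.009266 (lagging, φ = 89.5°)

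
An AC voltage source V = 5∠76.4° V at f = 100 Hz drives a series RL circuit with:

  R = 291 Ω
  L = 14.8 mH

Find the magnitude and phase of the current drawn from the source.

Step 1 — Angular frequency: ω = 2π·f = 2π·100 = 628.3 rad/s.
Step 2 — Component impedances:
  R: Z = R = 291 Ω
  L: Z = jωL = j·628.3·0.0148 = 0 + j9.299 Ω
Step 3 — Series combination: Z_total = R + L = 291 + j9.299 Ω = 291.1∠1.8° Ω.
Step 4 — Source phasor: V = 5∠76.4° V = 1.176 + j4.86 V.
Step 5 — Ohm's law: I = V / Z_total = (1.176 + j4.86) / (291 + j9.299) = 0.004569 + j0.01655 A.
Step 6 — Convert to polar: |I| = 0.01717 A, ∠I = 74.6°.

I = 0.01717∠74.6° A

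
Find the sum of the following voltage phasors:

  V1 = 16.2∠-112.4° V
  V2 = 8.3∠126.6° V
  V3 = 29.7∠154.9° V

Step 1 — Convert each phasor to rectangular form:
  V1 = 16.2·(cos(-112.4°) + j·sin(-112.4°)) = -6.173 - j14.98 V
  V2 = 8.3·(cos(126.6°) + j·sin(126.6°)) = -4.949 + j6.663 V
  V3 = 29.7·(cos(154.9°) + j·sin(154.9°)) = -26.9 + j12.6 V
Step 2 — Sum components: V_total = -38.02 + j4.284 V.
Step 3 — Convert to polar: |V_total| = 38.26 V, ∠V_total = 173.6°.

V_total = 38.26∠173.6° V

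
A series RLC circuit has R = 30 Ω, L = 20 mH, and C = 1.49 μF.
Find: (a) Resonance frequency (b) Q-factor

Step 1 — Resonance condition Im(Z)=0 gives ω₀ = 1/√(LC).
Step 2 — ω₀ = 1/√(0.02·1.49e-06) = 5793 rad/s.
Step 3 — f₀ = ω₀/(2π) = 922 Hz.
Step 4 — Series Q: Q = ω₀L/R = 5793·0.02/30 = 3.862.

(a) f₀ = 922 Hz  (b) Q = 3.862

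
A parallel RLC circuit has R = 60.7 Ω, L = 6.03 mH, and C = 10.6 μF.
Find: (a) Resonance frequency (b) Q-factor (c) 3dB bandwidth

Step 1 — Resonance: ω₀ = 1/√(LC) = 1/√(0.00603·1.06e-05) = 3955 rad/s.
Step 2 — f₀ = ω₀/(2π) = 629.5 Hz.
Step 3 — Parallel Q: Q = R/(ω₀L) = 60.7/(3955·0.00603) = 2.545.
Step 4 — Bandwidth: Δω = ω₀/Q = 1554 rad/s; BW = Δω/(2π) = 247.4 Hz.

(a) f₀ = 629.5 Hz  (b) Q = 2.545  (c) BW = 247.4 Hz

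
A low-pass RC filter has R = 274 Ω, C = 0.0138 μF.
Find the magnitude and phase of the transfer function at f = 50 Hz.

Step 1 — Angular frequency: ω = 2π·50 = 314.2 rad/s.
Step 2 — Transfer function: H(jω) = 1/(1 + jωRC).
Step 3 — Denominator: 1 + jωRC = 1 + j·314.2·274·1.38e-08 = 1 + j0.001188.
Step 4 — H = 1 - j0.001188.
Step 5 — Magnitude: |H| = 1 (-0.0 dB); phase: φ = -0.1°.

|H| = 1 (-0.0 dB), φ = -0.1°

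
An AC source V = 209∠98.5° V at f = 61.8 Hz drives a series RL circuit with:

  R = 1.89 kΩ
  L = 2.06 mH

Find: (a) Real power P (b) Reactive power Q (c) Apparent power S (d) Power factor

Step 1 — Angular frequency: ω = 2π·f = 2π·61.8 = 388.3 rad/s.
Step 2 — Component impedances:
  R: Z = R = 1890 Ω
  L: Z = jωL = j·388.3·0.00206 = 0 + j0.7999 Ω
Step 3 — Series combination: Z_total = R + L = 1890 + j0.7999 Ω = 1890∠0.0° Ω.
Step 4 — Source phasor: V = 209∠98.5° V = -30.89 + j206.7 V.
Step 5 — Current: I = V / Z = -0.0163 + j0.1094 A = 0.1106∠98.5° A.
Step 6 — Complex power: S = V·I* = 23.11 + j0.009781 VA.
Step 7 — Real power: P = Re(S) = 23.11 W.
Step 8 — Reactive power: Q = Im(S) = 0.009781 VAR.
Step 9 — Apparent power: |S| = 23.11 VA.
Step 10 — Power factor: PF = P/|S| = 1 (lagging).

(a) P = 23.11 W  (b) Q = 0.009781 VAR  (c) S = 23.11 VA  (d) PF = 1 (lagging)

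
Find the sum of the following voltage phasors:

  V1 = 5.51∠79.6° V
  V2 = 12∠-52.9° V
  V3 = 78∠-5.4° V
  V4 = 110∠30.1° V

Step 1 — Convert each phasor to rectangular form:
  V1 = 5.51·(cos(79.6°) + j·sin(79.6°)) = 0.9947 + j5.419 V
  V2 = 12·(cos(-52.9°) + j·sin(-52.9°)) = 7.238 - j9.571 V
  V3 = 78·(cos(-5.4°) + j·sin(-5.4°)) = 77.65 - j7.34 V
  V4 = 110·(cos(30.1°) + j·sin(30.1°)) = 95.17 + j55.17 V
Step 2 — Sum components: V_total = 181.1 + j43.67 V.
Step 3 — Convert to polar: |V_total| = 186.2 V, ∠V_total = 13.6°.

V_total = 186.2∠13.6° V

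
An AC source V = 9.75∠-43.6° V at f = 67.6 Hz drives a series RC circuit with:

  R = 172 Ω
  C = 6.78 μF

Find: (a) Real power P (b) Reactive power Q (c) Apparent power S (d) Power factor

Step 1 — Angular frequency: ω = 2π·f = 2π·67.6 = 424.7 rad/s.
Step 2 — Component impedances:
  R: Z = R = 172 Ω
  C: Z = 1/(jωC) = -j/(ω·C) = 0 - j347.3 Ω
Step 3 — Series combination: Z_total = R + C = 172 - j347.3 Ω = 387.5∠-63.6° Ω.
Step 4 — Source phasor: V = 9.75∠-43.6° V = 7.061 - j6.724 V.
Step 5 — Current: I = V / Z = 0.02364 + j0.008626 A = 0.02516∠20.0° A.
Step 6 — Complex power: S = V·I* = 0.1089 - j0.2198 VA.
Step 7 — Real power: P = Re(S) = 0.1089 W.
Step 8 — Reactive power: Q = Im(S) = -0.2198 VAR.
Step 9 — Apparent power: |S| = 0.2453 VA.
Step 10 — Power factor: PF = P/|S| = 0.4439 (leading).

(a) P = 0.1089 W  (b) Q = -0.2198 VAR  (c) S = 0.2453 VA  (d) PF = 0.4439 (leading)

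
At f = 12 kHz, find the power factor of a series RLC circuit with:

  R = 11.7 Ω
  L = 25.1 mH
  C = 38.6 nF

Step 1 — Angular frequency: ω = 2π·f = 2π·1.2e+04 = 7.54e+04 rad/s.
Step 2 — Component impedances:
  R: Z = R = 11.7 Ω
  L: Z = jωL = j·7.54e+04·0.0251 = 0 + j1892 Ω
  C: Z = 1/(jωC) = -j/(ω·C) = 0 - j343.6 Ω
Step 3 — Series combination: Z_total = R + L + C = 11.7 + j1549 Ω = 1549∠89.6° Ω.
Step 4 — Power factor: PF = cos(φ) = Re(Z)/|Z| = 11.7/1548.9 = 0.007554.
Step 5 — Type: Im(Z) = 1549 ⇒ lagging (phase φ = 89.6°).

PF = 0.007554 (lagging, φ = 89.6°)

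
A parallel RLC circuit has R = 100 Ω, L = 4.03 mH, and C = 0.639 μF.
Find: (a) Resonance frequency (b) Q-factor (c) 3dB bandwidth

Step 1 — Resonance: ω₀ = 1/√(LC) = 1/√(0.00403·6.39e-07) = 1.971e+04 rad/s.
Step 2 — f₀ = ω₀/(2π) = 3136 Hz.
Step 3 — Parallel Q: Q = R/(ω₀L) = 100/(1.971e+04·0.00403) = 1.259.
Step 4 — Bandwidth: Δω = ω₀/Q = 1.565e+04 rad/s; BW = Δω/(2π) = 2491 Hz.

(a) f₀ = 3136 Hz  (b) Q = 1.259  (c) BW = 2491 Hz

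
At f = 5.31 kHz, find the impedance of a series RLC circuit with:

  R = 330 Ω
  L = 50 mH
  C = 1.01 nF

Step 1 — Angular frequency: ω = 2π·f = 2π·5310 = 3.336e+04 rad/s.
Step 2 — Component impedances:
  R: Z = R = 330 Ω
  L: Z = jωL = j·3.336e+04·0.05 = 0 + j1668 Ω
  C: Z = 1/(jωC) = -j/(ω·C) = 0 - j2.968e+04 Ω
Step 3 — Series combination: Z_total = R + L + C = 330 - j2.801e+04 Ω = 2.801e+04∠-89.3° Ω.

Z = 330 - j2.801e+04 Ω = 2.801e+04∠-89.3° Ω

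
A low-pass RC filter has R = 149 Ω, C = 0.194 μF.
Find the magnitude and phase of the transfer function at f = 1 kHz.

Step 1 — Angular frequency: ω = 2π·1000 = 6283 rad/s.
Step 2 — Transfer function: H(jω) = 1/(1 + jωRC).
Step 3 — Denominator: 1 + jωRC = 1 + j·6283·149·1.94e-07 = 1 + j0.1816.
Step 4 — H = 0.9681 - j0.1758.
Step 5 — Magnitude: |H| = 0.9839 (-0.1 dB); phase: φ = -10.3°.

|H| = 0.9839 (-0.1 dB), φ = -10.3°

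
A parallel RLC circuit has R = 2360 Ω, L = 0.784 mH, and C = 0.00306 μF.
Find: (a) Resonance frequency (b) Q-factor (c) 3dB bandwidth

Step 1 — Resonance: ω₀ = 1/√(LC) = 1/√(0.000784·3.06e-09) = 6.456e+05 rad/s.
Step 2 — f₀ = ω₀/(2π) = 1.028e+05 Hz.
Step 3 — Parallel Q: Q = R/(ω₀L) = 2360/(6.456e+05·0.000784) = 4.662.
Step 4 — Bandwidth: Δω = ω₀/Q = 1.385e+05 rad/s; BW = Δω/(2π) = 2.204e+04 Hz.

(a) f₀ = 1.028e+05 Hz  (b) Q = 4.662  (c) BW = 2.204e+04 Hz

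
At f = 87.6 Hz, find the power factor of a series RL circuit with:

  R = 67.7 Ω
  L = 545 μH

Step 1 — Angular frequency: ω = 2π·f = 2π·87.6 = 550.4 rad/s.
Step 2 — Component impedances:
  R: Z = R = 67.7 Ω
  L: Z = jωL = j·550.4·0.000545 = 0 + j0.3 Ω
Step 3 — Series combination: Z_total = R + L = 67.7 + j0.3 Ω = 67.7∠0.3° Ω.
Step 4 — Power factor: PF = cos(φ) = Re(Z)/|Z| = 67.7/67.7 = 1.
Step 5 — Type: Im(Z) = 0.3 ⇒ lagging (phase φ = 0.3°).

PF = 1 (lagging, φ = 0.3°)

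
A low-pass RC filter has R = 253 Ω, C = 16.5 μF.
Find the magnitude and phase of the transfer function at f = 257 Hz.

Step 1 — Angular frequency: ω = 2π·257 = 1615 rad/s.
Step 2 — Transfer function: H(jω) = 1/(1 + jωRC).
Step 3 — Denominator: 1 + jωRC = 1 + j·1615·253·1.65e-05 = 1 + j6.741.
Step 4 — H = 0.02153 - j0.1452.
Step 5 — Magnitude: |H| = 0.1467 (-16.7 dB); phase: φ = -81.6°.

|H| = 0.1467 (-16.7 dB), φ = -81.6°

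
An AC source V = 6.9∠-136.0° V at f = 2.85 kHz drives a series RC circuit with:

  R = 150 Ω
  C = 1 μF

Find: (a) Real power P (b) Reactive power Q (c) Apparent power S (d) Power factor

Step 1 — Angular frequency: ω = 2π·f = 2π·2850 = 1.791e+04 rad/s.
Step 2 — Component impedances:
  R: Z = R = 150 Ω
  C: Z = 1/(jωC) = -j/(ω·C) = 0 - j55.84 Ω
Step 3 — Series combination: Z_total = R + C = 150 - j55.84 Ω = 160.1∠-20.4° Ω.
Step 4 — Source phasor: V = 6.9∠-136.0° V = -4.963 - j4.793 V.
Step 5 — Current: I = V / Z = -0.01861 - j0.03888 A = 0.04311∠-115.6° A.
Step 6 — Complex power: S = V·I* = 0.2788 - j0.1038 VA.
Step 7 — Real power: P = Re(S) = 0.2788 W.
Step 8 — Reactive power: Q = Im(S) = -0.1038 VAR.
Step 9 — Apparent power: |S| = 0.2975 VA.
Step 10 — Power factor: PF = P/|S| = 0.9372 (leading).

(a) P = 0.2788 W  (b) Q = -0.1038 VAR  (c) S = 0.2975 VA  (d) PF = 0.9372 (leading)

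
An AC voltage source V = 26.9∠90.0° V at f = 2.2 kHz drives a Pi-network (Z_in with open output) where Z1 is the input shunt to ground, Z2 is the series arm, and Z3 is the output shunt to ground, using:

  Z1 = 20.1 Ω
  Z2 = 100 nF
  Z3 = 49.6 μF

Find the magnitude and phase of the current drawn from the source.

Step 1 — Angular frequency: ω = 2π·f = 2π·2200 = 1.382e+04 rad/s.
Step 2 — Component impedances:
  Z1: Z = R = 20.1 Ω
  Z2: Z = 1/(jωC) = -j/(ω·C) = 0 - j723.4 Ω
  Z3: Z = 1/(jωC) = -j/(ω·C) = 0 - j1.459 Ω
Step 3 — With open output, the series arm Z2 and the output shunt Z3 appear in series to ground: Z2 + Z3 = 0 - j724.9 Ω.
Step 4 — Parallel with input shunt Z1: Z_in = Z1 || (Z2 + Z3) = 20.08 - j0.5569 Ω = 20.09∠-1.6° Ω.
Step 5 — Source phasor: V = 26.9∠90.0° V = 0 + j26.9 V.
Step 6 — Ohm's law: I = V / Z_total = (0 + j26.9) / (20.08 - j0.5569) = -0.03711 + j1.338 A.
Step 7 — Convert to polar: |I| = 1.339 A, ∠I = 91.6°.

I = 1.339∠91.6° A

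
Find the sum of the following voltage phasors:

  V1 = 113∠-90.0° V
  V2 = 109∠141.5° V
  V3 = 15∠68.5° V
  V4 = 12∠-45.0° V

Step 1 — Convert each phasor to rectangular form:
  V1 = 113·(cos(-90.0°) + j·sin(-90.0°)) = 0 - j113 V
  V2 = 109·(cos(141.5°) + j·sin(141.5°)) = -85.3 + j67.85 V
  V3 = 15·(cos(68.5°) + j·sin(68.5°)) = 5.498 + j13.96 V
  V4 = 12·(cos(-45.0°) + j·sin(-45.0°)) = 8.485 - j8.485 V
Step 2 — Sum components: V_total = -71.32 - j39.67 V.
Step 3 — Convert to polar: |V_total| = 81.61 V, ∠V_total = -150.9°.

V_total = 81.61∠-150.9° V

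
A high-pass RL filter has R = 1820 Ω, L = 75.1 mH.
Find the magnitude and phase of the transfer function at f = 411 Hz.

Step 1 — Angular frequency: ω = 2π·411 = 2582 rad/s.
Step 2 — Transfer function: H(jω) = jωL/(R + jωL).
Step 3 — Numerator jωL = j·193.9; denominator R + jωL = 1820 + j193.9.
Step 4 — H = 0.01123 + j0.1054.
Step 5 — Magnitude: |H| = 0.106 (-19.5 dB); phase: φ = 83.9°.

|H| = 0.106 (-19.5 dB), φ = 83.9°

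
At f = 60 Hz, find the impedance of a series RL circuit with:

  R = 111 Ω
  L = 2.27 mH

Step 1 — Angular frequency: ω = 2π·f = 2π·60 = 377 rad/s.
Step 2 — Component impedances:
  R: Z = R = 111 Ω
  L: Z = jωL = j·377·0.00227 = 0 + j0.8558 Ω
Step 3 — Series combination: Z_total = R + L = 111 + j0.8558 Ω = 111∠0.4° Ω.

Z = 111 + j0.8558 Ω = 111∠0.4° Ω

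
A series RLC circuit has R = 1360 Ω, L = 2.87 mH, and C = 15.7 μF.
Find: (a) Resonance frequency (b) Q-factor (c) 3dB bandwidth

Step 1 — Resonance condition Im(Z)=0 gives ω₀ = 1/√(LC).
Step 2 — ω₀ = 1/√(0.00287·1.57e-05) = 4711 rad/s.
Step 3 — f₀ = ω₀/(2π) = 749.8 Hz.
Step 4 — Series Q: Q = ω₀L/R = 4711·0.00287/1360 = 0.009942.
Step 5 — 3dB bandwidth: Δω = ω₀/Q = 4.739e+05 rad/s; BW = Δω/(2π) = 7.542e+04 Hz.

(a) f₀ = 749.8 Hz  (b) Q = 0.009942  (c) BW = 7.542e+04 Hz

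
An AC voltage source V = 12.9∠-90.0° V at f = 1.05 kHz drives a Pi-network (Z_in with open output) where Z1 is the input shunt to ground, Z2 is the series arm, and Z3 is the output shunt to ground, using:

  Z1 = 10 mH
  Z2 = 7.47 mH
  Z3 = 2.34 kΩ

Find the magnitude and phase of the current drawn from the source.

Step 1 — Angular frequency: ω = 2π·f = 2π·1050 = 6597 rad/s.
Step 2 — Component impedances:
  Z1: Z = jωL = j·6597·0.01 = 0 + j65.97 Ω
  Z2: Z = jωL = j·6597·0.00747 = 0 + j49.28 Ω
  Z3: Z = R = 2340 Ω
Step 3 — With open output, the series arm Z2 and the output shunt Z3 appear in series to ground: Z2 + Z3 = 2340 + j49.28 Ω.
Step 4 — Parallel with input shunt Z1: Z_in = Z1 || (Z2 + Z3) = 1.856 + j65.88 Ω = 65.91∠88.4° Ω.
Step 5 — Source phasor: V = 12.9∠-90.0° V = 0 - j12.9 V.
Step 6 — Ohm's law: I = V / Z_total = (0 - j12.9) / (1.856 + j65.88) = -0.1956 - j0.00551 A.
Step 7 — Convert to polar: |I| = 0.1957 A, ∠I = -178.4°.

I = 0.1957∠-178.4° A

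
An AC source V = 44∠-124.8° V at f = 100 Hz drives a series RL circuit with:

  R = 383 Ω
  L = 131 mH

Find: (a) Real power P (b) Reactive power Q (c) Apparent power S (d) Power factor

Step 1 — Angular frequency: ω = 2π·f = 2π·100 = 628.3 rad/s.
Step 2 — Component impedances:
  R: Z = R = 383 Ω
  L: Z = jωL = j·628.3·0.131 = 0 + j82.31 Ω
Step 3 — Series combination: Z_total = R + L = 383 + j82.31 Ω = 391.7∠12.1° Ω.
Step 4 — Source phasor: V = 44∠-124.8° V = -25.11 - j36.13 V.
Step 5 — Current: I = V / Z = -0.08205 - j0.0767 A = 0.1123∠-136.9° A.
Step 6 — Complex power: S = V·I* = 4.832 + j1.038 VA.
Step 7 — Real power: P = Re(S) = 4.832 W.
Step 8 — Reactive power: Q = Im(S) = 1.038 VAR.
Step 9 — Apparent power: |S| = 4.942 VA.
Step 10 — Power factor: PF = P/|S| = 0.9777 (lagging).

(a) P = 4.832 W  (b) Q = 1.038 VAR  (c) S = 4.942 VA  (d) PF = 0.9777 (lagging)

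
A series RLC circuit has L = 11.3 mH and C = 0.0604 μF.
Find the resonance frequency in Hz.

Step 1 — Resonance condition Im(Z)=0 gives ω₀ = 1/√(LC).
Step 2 — ω₀ = 1/√(0.0113·6.04e-08) = 3.828e+04 rad/s.
Step 3 — f₀ = ω₀/(2π) = 6092 Hz.

f₀ = 6092 Hz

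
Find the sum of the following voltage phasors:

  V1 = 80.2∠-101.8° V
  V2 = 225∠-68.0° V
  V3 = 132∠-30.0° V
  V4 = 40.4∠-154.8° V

Step 1 — Convert each phasor to rectangular form:
  V1 = 80.2·(cos(-101.8°) + j·sin(-101.8°)) = -16.4 - j78.51 V
  V2 = 225·(cos(-68.0°) + j·sin(-68.0°)) = 84.29 - j208.6 V
  V3 = 132·(cos(-30.0°) + j·sin(-30.0°)) = 114.3 - j66 V
  V4 = 40.4·(cos(-154.8°) + j·sin(-154.8°)) = -36.56 - j17.2 V
Step 2 — Sum components: V_total = 145.6 - j370.3 V.
Step 3 — Convert to polar: |V_total| = 397.9 V, ∠V_total = -68.5°.

V_total = 397.9∠-68.5° V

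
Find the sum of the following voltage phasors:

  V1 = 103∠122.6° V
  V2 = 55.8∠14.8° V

Step 1 — Convert each phasor to rectangular form:
  V1 = 103·(cos(122.6°) + j·sin(122.6°)) = -55.49 + j86.77 V
  V2 = 55.8·(cos(14.8°) + j·sin(14.8°)) = 53.95 + j14.25 V
Step 2 — Sum components: V_total = -1.545 + j101 V.
Step 3 — Convert to polar: |V_total| = 101 V, ∠V_total = 90.9°.

V_total = 101∠90.9° V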